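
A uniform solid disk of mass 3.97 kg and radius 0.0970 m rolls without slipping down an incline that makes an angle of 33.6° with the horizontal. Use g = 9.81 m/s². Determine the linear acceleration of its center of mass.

Translation along the incline: Mg sinθ − f = Ma.
Rotation about the center: fR = Iα with I = ½MR². No-slip gives a = αR, so f = (I/R²)a = (1/2)M a.
Substituting: Mg sinθ = (1 + 0.5000)Ma, so a = g sinθ/(1 + 0.5000) = (9.81) sin 33.6° / 1.500 = 3.619 m/s².

a ≈ 3.62 m/s²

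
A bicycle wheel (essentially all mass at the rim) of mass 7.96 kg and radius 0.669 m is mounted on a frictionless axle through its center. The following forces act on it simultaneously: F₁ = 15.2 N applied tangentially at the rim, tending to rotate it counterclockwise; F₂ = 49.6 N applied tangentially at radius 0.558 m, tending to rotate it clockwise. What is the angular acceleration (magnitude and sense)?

α ≈ 4.91 rad/s², clockwise

I = MR² = (7.96)(0.669)² = 3.563 kg·m².
Taking counterclockwise as positive: τ₁ = +(15.2)(0.669) = +10.17 N·m; τ₂ = −(49.6)(0.558) = −27.68 N·m.
Net torque τ = -17.51 N·m.
α = τ/I = -17.51/3.563 = -4.914 rad/s².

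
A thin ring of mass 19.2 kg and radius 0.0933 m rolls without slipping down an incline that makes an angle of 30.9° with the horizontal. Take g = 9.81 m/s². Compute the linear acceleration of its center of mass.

Translation along the incline: Mg sinθ − f = Ma.
Rotation about the center: fR = Iα with I = MR². No-slip gives a = αR, so f = (I/R²)a = M a.
Substituting: Mg sinθ = (1 + 1.000)Ma, so a = g sinθ/(1 + 1.000) = (9.81) sin 30.9° / 2.000 = 2.519 m/s².

a ≈ 2.52 m/s²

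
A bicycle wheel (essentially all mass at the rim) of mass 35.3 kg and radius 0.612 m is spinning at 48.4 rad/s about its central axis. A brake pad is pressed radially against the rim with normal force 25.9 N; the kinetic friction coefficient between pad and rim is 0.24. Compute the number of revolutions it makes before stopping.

≈ 648 revolutions

I = MR² = (35.3)(0.612)² = 13.22 kg·m².
Friction force f = μN = (0.24)(25.9) = 6.216 N at the rim; torque magnitude τ = fR = 3.804 N·m, opposing ω.
|α| = τ/I = 3.804/13.22 = 0.2877 rad/s² (deceleration).
ω² = ω₀² − 2|α|θ with ω = 0 ⇒ θ = ω₀²/(2|α|) = 4071 rad = 647.9 rev.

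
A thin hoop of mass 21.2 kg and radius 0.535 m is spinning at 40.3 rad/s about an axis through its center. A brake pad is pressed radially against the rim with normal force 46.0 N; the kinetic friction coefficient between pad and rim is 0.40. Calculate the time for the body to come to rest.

t ≈ 24.8 s

I = MR² = (21.2)(0.535)² = 6.068 kg·m².
Friction force f = μN = (0.40)(46.0) = 18.40 N at the rim; torque magnitude τ = fR = 9.844 N·m, opposing ω.
|α| = τ/I = 9.844/6.068 = 1.622 rad/s² (deceleration).
0 = ω₀ − |α|t ⇒ t = ω₀/|α| = 40.3/1.622 = 24.84 s.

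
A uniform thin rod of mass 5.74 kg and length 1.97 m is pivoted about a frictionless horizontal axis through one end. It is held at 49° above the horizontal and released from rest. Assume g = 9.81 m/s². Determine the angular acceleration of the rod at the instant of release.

About the pivot, I = (1/3)ML² = (1/3)(5.74)(1.97)² = 7.425 kg·m².
The weight acts at the center, a distance L/2 = 0.9850 m from the pivot; τ = Mg(L/2) cos 49° = 36.39 N·m.
α = τ/I = 36.39/7.425 = 4.900 rad/s².
(Equivalently α = (3g/(2L)) cos 49° = 4.900 rad/s².)

α ≈ 4.90 rad/s²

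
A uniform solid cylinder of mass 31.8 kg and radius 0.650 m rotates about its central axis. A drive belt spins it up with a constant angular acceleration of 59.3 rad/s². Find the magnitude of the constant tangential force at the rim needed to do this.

I = ½MR² = (1/2)(31.8)(0.650)² = 6.718 kg·m².
The required torque is τ = Iα = (6.718)(59.30) = 398.4 N·m.
A tangential force at the rim gives τ = FR, so F = τ/R = 398.4/0.650 = 612.9 N.

F ≈ 613 N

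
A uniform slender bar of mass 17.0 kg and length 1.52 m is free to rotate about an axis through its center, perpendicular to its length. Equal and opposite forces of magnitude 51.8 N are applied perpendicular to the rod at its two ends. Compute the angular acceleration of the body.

α ≈ 24.1 rad/s²

I = (1/12)ML² = (1/12)(17.0)(1.52)² = 3.273 kg·m².
The couple gives τ = F·(L/2) + F·(L/2) = F L = (51.8)(1.52) = 78.74 N·m.
Newton's second law for rotation, τ = Iα, gives α = τ/I = 78.74/3.273 = 24.06 rad/s².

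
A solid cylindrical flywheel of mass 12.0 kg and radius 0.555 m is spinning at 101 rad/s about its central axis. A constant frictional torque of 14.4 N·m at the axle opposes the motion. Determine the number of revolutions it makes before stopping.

I = ½MR² = (1/2)(12.0)(0.555)² = 1.848 kg·m².
The net torque has magnitude 14.4 N·m, opposing ω.
|α| = τ/I = 14.40/1.848 = 7.792 rad/s² (deceleration).
ω² = ω₀² − 2|α|θ with ω = 0 ⇒ θ = ω₀²/(2|α|) = 654.6 rad = 104.2 rev.

≈ 104 revolutions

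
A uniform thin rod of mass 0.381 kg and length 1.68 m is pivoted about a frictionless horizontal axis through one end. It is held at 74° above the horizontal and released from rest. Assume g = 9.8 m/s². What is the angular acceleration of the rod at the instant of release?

α ≈ 2.41 rad/s²

About the pivot, I = (1/3)ML² = (1/3)(0.381)(1.68)² = 0.3584 kg·m².
The weight acts at the center, a distance L/2 = 0.8400 m from the pivot; τ = Mg(L/2) cos 74° = 0.8645 N·m.
α = τ/I = 0.8645/0.3584 = 2.412 rad/s².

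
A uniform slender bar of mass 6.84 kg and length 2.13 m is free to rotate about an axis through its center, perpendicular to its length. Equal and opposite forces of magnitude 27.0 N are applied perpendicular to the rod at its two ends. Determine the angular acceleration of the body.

I = (1/12)ML² = (1/12)(6.84)(2.13)² = 2.586 kg·m².
The couple gives τ = F·(L/2) + F·(L/2) = F L = (27.0)(2.13) = 57.51 N·m.
From τ = Iα: α = 57.51/2.586 = 22.24 rad/s².

α ≈ 22.2 rad/s²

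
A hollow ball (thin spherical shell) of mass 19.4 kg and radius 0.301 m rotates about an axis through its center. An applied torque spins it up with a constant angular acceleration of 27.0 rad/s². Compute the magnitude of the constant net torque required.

I = (2/3)MR² = (2/3)(19.4)(0.301)² = 1.172 kg·m².
τ = Iα = (1.172)(27.00) = 31.64 N·m.

τ ≈ 31.6 N·m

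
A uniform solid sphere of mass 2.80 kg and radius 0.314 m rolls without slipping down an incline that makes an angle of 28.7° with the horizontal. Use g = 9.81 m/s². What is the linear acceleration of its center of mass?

a ≈ 3.36 m/s²

Translation along the incline: Mg sinθ − f = Ma.
Rotation about the center: fR = Iα with I = (2/5)MR². No-slip gives a = αR, so f = (I/R²)a = (2/5)M a.
Substituting: Mg sinθ = (1 + 0.4000)Ma, so a = g sinθ/(1 + 0.4000) = (9.81) sin 28.7° / 1.400 = 3.365 m/s².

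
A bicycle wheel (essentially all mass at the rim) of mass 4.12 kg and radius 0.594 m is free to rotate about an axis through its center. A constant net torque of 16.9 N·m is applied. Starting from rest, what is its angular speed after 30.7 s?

ω ≈ 357 rad/s

I = MR² = (4.12)(0.594)² = 1.454 kg·m².
α = τ/I = 16.9/1.454 = 11.63 rad/s².
ω = ω₀ + αt = 0 + (11.63)(30.7) = 356.9 rad/s.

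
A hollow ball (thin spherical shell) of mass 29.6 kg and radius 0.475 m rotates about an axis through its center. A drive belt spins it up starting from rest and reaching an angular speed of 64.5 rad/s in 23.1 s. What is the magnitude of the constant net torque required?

τ ≈ 12.4 N·m

I = (2/3)MR² = (2/3)(29.6)(0.475)² = 4.452 kg·m².
α = Δω/Δt = (64.5 − 0)/23.1 = 2.792 rad/s².
τ = Iα = (4.452)(2.792) = 12.43 N·m.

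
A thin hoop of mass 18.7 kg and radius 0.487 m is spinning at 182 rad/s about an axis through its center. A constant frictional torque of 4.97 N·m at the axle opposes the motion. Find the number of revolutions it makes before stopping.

≈ 2350 revolutions

I = MR² = (18.7)(0.487)² = 4.435 kg·m².
The net torque has magnitude 4.97 N·m, opposing ω.
|α| = τ/I = 4.970/4.435 = 1.121 rad/s² (deceleration).
ω² = ω₀² − 2|α|θ with ω = 0 ⇒ θ = ω₀²/(2|α|) = 14780 rad = 2352 rev.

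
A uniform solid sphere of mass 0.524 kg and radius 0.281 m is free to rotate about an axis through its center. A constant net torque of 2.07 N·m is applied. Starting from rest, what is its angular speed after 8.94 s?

ω ≈ 1120 rad/s

I = (2/5)MR² = (2/5)(0.524)(0.281)² = 0.01655 kg·m².
α = τ/I = 2.07/0.01655 = 125.1 rad/s².
ω = ω₀ + αt = 0 + (125.1)(8.94) = 1118 rad/s.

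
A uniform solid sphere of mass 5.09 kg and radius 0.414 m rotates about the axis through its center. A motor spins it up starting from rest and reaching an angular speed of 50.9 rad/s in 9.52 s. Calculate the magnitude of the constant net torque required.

τ ≈ 1.87 N·m

I = (2/5)MR² = (2/5)(5.09)(0.414)² = 0.3490 kg·m².
α = Δω/Δt = (50.9 − 0)/9.52 = 5.347 rad/s².
τ = Iα = (0.3490)(5.347) = 1.866 N·m.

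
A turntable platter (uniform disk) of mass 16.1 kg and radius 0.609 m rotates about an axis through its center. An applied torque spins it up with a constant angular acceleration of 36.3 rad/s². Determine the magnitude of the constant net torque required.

I = ½MR² = (1/2)(16.1)(0.609)² = 2.986 kg·m².
τ = Iα = (2.986)(36.30) = 108.4 N·m.

τ ≈ 108 N·m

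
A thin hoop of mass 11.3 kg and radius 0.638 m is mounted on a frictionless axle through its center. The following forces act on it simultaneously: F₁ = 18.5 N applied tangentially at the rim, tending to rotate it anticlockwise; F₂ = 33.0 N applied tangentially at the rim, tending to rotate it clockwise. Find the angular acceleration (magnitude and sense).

α ≈ 2.01 rad/s², clockwise

I = MR² = (11.3)(0.638)² = 4.600 kg·m².
Taking anticlockwise as positive: τ₁ = +(18.5)(0.638) = +11.80 N·m; τ₂ = −(33.0)(0.638) = −21.05 N·m.
Net torque τ = -9.251 N·m.
α = τ/I = -9.251/4.600 = -2.011 rad/s².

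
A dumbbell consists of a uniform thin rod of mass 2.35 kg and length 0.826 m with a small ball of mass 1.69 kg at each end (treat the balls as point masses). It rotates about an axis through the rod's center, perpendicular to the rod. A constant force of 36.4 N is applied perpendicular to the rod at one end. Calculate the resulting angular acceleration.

I_rod = (1/12)ML² = (1/12)(2.35)(0.826)² = 0.1336 kg·m².
I_balls = 2·m·(L/2)² = 2(1.69)(0.4130)² = 0.5765 kg·m².
Total I = 0.7101 kg·m².
τ = F·(L/2) = (36.4)(0.413) = 15.03 N·m.
α = τ/I = 15.03/0.7101 = 21.17 rad/s².

α ≈ 21.2 rad/s²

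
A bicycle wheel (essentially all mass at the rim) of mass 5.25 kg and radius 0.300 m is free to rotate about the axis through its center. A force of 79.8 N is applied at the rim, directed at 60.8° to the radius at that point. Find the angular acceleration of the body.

I = MR² = (5.25)(0.300)² = 0.4725 kg·m².
Only the tangential component produces torque: τ = F R sinθ = (79.8)(0.300) sin 60.8° = 20.90 N·m.
From τ = Iα: α = 20.90/0.4725 = 44.23 rad/s².

α ≈ 44.2 rad/s²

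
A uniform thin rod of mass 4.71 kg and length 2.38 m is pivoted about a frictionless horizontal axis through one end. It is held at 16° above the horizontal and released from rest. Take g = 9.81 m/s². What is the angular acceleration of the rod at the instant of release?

α ≈ 5.94 rad/s²

About the pivot, I = (1/3)ML² = (1/3)(4.71)(2.38)² = 8.893 kg·m².
The weight acts at the center, a distance L/2 = 1.190 m from the pivot; τ = Mg(L/2) cos 16° = 52.85 N·m.
α = τ/I = 52.85/8.893 = 5.943 rad/s².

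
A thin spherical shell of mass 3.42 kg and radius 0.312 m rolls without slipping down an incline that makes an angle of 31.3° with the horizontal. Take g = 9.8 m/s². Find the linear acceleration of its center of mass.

a ≈ 3.05 m/s²

Translation along the incline: Mg sinθ − f = Ma.
Rotation about the center: fR = Iα with I = (2/3)MR². No-slip gives a = αR, so f = (I/R²)a = (2/3)M a.
Substituting: Mg sinθ = (1 + 0.6667)Ma, so a = g sinθ/(1 + 0.6667) = (9.8) sin 31.3° / 1.667 = 3.055 m/s².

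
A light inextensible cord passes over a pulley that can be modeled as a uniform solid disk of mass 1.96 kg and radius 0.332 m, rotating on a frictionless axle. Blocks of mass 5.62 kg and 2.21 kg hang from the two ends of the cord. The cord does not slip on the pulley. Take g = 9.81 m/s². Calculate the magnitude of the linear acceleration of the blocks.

I = ½MR² = (1/2)(1.96)(0.332)² = 0.1080 kg·m².
Heavier block: m₁g − T₁ = m₁a. Lighter block: T₂ − m₂g = m₂a.
Pulley: (T₁ − T₂)R = Iα = I(a/R), so T₁ − T₂ = (I/R²)a = (1/2)M_p a = 0.9800·a.
Adding the three: (m₁ − m₂)g = (m₁ + m₂ + 0.9800)a, so a = (5.62 − 2.21)(9.81)/(5.62 + 2.21 + 0.9800) = 3.797 m/s².

a ≈ 3.80 m/s²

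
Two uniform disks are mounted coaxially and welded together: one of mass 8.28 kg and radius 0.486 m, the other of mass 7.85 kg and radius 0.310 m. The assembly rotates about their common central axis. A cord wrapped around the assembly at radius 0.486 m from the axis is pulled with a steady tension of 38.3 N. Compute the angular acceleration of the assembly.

α ≈ 13.7 rad/s²

I = ½M₁R₁² + ½M₂R₂² = ½(8.28)(0.486)² + ½(7.85)(0.310)² = 1.355 kg·m².
τ = F r = (38.3)(0.486) = 18.61 N·m.
α = τ/I = 18.61/1.355 = 13.74 rad/s².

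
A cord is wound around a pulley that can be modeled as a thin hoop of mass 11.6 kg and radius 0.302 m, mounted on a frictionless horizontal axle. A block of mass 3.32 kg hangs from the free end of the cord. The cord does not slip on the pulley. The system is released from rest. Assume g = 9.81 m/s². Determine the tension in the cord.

T ≈ 25.3 N

I = MR² = (11.6)(0.302)² = 1.058 kg·m².
Block: mg − T = ma. Pulley: TR = Iα. No-slip: a = αR, so T = (I/R²)a = 11.60·a.
Then mg = (m + 11.60)a, so a = (3.32)(9.81)/(3.32 + 11.60) = 2.183 m/s².
T = 11.60·a = 25.32 N.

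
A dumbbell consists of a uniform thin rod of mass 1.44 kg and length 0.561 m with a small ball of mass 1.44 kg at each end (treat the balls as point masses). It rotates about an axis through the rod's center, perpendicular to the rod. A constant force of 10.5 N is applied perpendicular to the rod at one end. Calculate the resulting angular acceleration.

α ≈ 11.1 rad/s²

I_rod = (1/12)ML² = (1/12)(1.44)(0.561)² = 0.03777 kg·m².
I_balls = 2·m·(L/2)² = 2(1.44)(0.2805)² = 0.2266 kg·m².
Total I = 0.2644 kg·m².
τ = F·(L/2) = (10.5)(0.281) = 2.945 N·m.
α = τ/I = 2.945/0.2644 = 11.14 rad/s².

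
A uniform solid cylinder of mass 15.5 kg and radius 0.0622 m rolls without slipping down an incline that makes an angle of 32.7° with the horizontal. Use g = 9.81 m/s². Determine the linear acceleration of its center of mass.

Translation along the incline: Mg sinθ − f = Ma.
Rotation about the center: fR = Iα with I = ½MR². No-slip gives a = αR, so f = (I/R²)a = (1/2)M a.
Substituting: Mg sinθ = (1 + 0.5000)Ma, so a = g sinθ/(1 + 0.5000) = (9.81) sin 32.7° / 1.500 = 3.533 m/s².

a ≈ 3.53 m/s²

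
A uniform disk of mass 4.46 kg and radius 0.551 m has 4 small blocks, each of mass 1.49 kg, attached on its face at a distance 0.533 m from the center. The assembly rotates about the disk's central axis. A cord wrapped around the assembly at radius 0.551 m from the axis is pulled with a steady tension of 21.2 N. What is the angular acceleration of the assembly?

I_disk = ½MR² = ½(4.46)(0.551)² = 0.6770 kg·m².
I_blocks = 4·m·r² = 4(1.49)(0.533)² = 1.693 kg·m².
Total I = 2.370 kg·m².
τ = F r = (21.2)(0.551) = 11.68 N·m.
α = τ/I = 11.68/2.370 = 4.928 rad/s².

α ≈ 4.93 rad/s²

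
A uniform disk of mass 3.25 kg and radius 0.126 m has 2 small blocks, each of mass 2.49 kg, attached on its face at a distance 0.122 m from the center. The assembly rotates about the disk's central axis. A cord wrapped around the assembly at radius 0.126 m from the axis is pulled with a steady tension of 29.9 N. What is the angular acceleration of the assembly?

α ≈ 37.7 rad/s²

I_disk = ½MR² = ½(3.25)(0.126)² = 0.02580 kg·m².
I_blocks = 2·m·r² = 2(2.49)(0.122)² = 0.07412 kg·m².
Total I = 0.09992 kg·m².
τ = F r = (29.9)(0.126) = 3.767 N·m.
α = τ/I = 3.767/0.09992 = 37.70 rad/s².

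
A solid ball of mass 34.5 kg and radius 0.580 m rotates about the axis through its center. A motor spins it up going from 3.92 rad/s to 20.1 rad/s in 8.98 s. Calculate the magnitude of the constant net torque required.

I = (2/5)MR² = (2/5)(34.5)(0.580)² = 4.642 kg·m².
α = Δω/Δt = (20.1 − 3.92)/8.98 = 1.802 rad/s².
τ = Iα = (4.642)(1.802) = 8.364 N·m.

τ ≈ 8.36 N·m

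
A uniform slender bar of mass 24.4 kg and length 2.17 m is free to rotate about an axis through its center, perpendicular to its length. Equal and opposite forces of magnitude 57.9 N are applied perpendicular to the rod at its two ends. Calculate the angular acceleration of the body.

α ≈ 13.1 rad/s²

I = (1/12)ML² = (1/12)(24.4)(2.17)² = 9.575 kg·m².
The couple gives τ = F·(L/2) + F·(L/2) = F L = (57.9)(2.17) = 125.6 N·m.
From τ = Iα: α = 125.6/9.575 = 13.12 rad/s².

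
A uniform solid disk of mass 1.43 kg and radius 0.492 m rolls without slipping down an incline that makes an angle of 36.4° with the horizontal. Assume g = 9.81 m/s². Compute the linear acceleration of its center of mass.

a ≈ 3.88 m/s²

Translation along the incline: Mg sinθ − f = Ma.
Rotation about the center: fR = Iα with I = ½MR². No-slip gives a = αR, so f = (I/R²)a = (1/2)M a.
Substituting: Mg sinθ = (1 + 0.5000)Ma, so a = g sinθ/(1 + 0.5000) = (9.81) sin 36.4° / 1.500 = 3.881 m/s².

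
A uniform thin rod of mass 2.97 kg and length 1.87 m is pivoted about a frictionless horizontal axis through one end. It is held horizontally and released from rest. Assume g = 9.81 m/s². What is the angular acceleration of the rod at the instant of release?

α ≈ 7.87 rad/s²

About the pivot, I = (1/3)ML² = (1/3)(2.97)(1.87)² = 3.462 kg·m².
The weight acts at the center, a distance L/2 = 0.9350 m from the pivot; τ = Mg(L/2) = 27.24 N·m.
α = τ/I = 27.24/3.462 = 7.869 rad/s².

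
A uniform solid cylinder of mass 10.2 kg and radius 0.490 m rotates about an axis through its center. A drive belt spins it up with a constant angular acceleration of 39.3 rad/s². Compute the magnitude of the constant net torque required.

τ ≈ 48.1 N·m

I = ½MR² = (1/2)(10.2)(0.490)² = 1.225 kg·m².
τ = Iα = (1.225)(39.30) = 48.12 N·m.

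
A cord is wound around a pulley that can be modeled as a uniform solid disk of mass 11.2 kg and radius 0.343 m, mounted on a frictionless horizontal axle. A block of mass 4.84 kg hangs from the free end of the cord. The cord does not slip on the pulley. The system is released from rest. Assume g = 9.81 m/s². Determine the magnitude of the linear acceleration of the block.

a ≈ 4.55 m/s²

I = ½MR² = (1/2)(11.2)(0.343)² = 0.6588 kg·m².
Block: mg − T = ma. Pulley: TR = Iα. No-slip: a = αR, so T = (I/R²)a = 5.600·a.
Then mg = (m + 5.600)a, so a = (4.84)(9.81)/(4.84 + 5.600) = 4.548 m/s².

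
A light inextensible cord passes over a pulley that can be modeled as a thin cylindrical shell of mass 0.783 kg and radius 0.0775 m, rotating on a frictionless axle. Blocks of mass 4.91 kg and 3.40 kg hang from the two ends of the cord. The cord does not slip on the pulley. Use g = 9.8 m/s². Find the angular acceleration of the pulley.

I = MR² = (0.783)(0.0775)² = 0.004703 kg·m².
Heavier block: m₁g − T₁ = m₁a. Lighter block: T₂ − m₂g = m₂a.
Pulley: (T₁ − T₂)R = Iα = I(a/R), so T₁ − T₂ = (I/R²)a = 1·M_p a = 0.7830·a.
Adding the three: (m₁ − m₂)g = (m₁ + m₂ + 0.7830)a, so a = (4.91 − 3.40)(9.8)/(4.91 + 3.40 + 0.7830) = 1.627 m/s².
α = a/R = 1.627/0.0775 = 21.00 rad/s².

α ≈ 21.0 rad/s²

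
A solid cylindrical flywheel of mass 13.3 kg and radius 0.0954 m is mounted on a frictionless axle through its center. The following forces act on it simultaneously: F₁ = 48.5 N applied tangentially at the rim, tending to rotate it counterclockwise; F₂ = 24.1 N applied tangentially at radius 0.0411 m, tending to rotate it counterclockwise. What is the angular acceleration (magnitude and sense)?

I = ½MR² = (1/2)(13.3)(0.0954)² = 0.06052 kg·m².
Taking counterclockwise as positive: τ₁ = +(48.5)(0.0954) = +4.627 N·m; τ₂ = +(24.1)(0.0411) = +0.9905 N·m.
Net torque τ = 5.617 N·m.
α = τ/I = 5.617/0.06052 = 92.81 rad/s².

α ≈ 92.8 rad/s², counterclockwise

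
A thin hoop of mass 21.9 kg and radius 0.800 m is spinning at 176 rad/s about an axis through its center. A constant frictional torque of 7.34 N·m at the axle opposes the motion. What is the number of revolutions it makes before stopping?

≈ 4710 revolutions

I = MR² = (21.9)(0.800)² = 14.02 kg·m².
The net torque has magnitude 7.34 N·m, opposing ω.
|α| = τ/I = 7.340/14.02 = 0.5237 rad/s² (deceleration).
ω² = ω₀² − 2|α|θ with ω = 0 ⇒ θ = ω₀²/(2|α|) = 29570 rad = 4707 rev.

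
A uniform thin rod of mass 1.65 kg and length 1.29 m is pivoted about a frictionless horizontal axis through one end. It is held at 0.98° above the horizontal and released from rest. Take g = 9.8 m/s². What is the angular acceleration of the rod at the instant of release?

α ≈ 11.4 rad/s²

About the pivot, I = (1/3)ML² = (1/3)(1.65)(1.29)² = 0.9153 kg·m².
The weight acts at the center, a distance L/2 = 0.6450 m from the pivot; τ = Mg(L/2) cos 0.98° = 10.43 N·m.
α = τ/I = 10.43/0.9153 = 11.39 rad/s².
(Equivalently α = (3g/(2L)) cos 0.98° = 11.39 rad/s².)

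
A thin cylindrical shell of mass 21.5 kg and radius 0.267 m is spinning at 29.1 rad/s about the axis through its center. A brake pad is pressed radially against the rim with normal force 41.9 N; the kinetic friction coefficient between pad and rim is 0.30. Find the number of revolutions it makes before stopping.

I = MR² = (21.5)(0.267)² = 1.533 kg·m².
Friction force f = μN = (0.30)(41.9) = 12.57 N at the rim; torque magnitude τ = fR = 3.356 N·m, opposing ω.
|α| = τ/I = 3.356/1.533 = 2.190 rad/s² (deceleration).
ω² = ω₀² − 2|α|θ with ω = 0 ⇒ θ = ω₀²/(2|α|) = 193.4 rad = 30.77 rev.

≈ 30.8 revolutions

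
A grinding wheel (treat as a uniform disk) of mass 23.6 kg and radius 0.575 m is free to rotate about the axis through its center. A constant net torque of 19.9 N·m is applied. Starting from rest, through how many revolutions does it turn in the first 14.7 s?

≈ 87.7 revolutions

I = ½MR² = (1/2)(23.6)(0.575)² = 3.901 kg·m².
α = τ/I = 19.9/3.901 = 5.101 rad/s².
θ = ½αt² = ½(5.101)(14.7)² = 551.1 rad.
Revolutions = θ/(2π) = 87.71.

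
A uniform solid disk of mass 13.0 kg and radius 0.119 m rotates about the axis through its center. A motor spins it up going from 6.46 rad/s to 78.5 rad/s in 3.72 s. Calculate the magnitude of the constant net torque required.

I = ½MR² = (1/2)(13.0)(0.119)² = 0.09205 kg·m².
α = Δω/Δt = (78.5 − 6.46)/3.72 = 19.37 rad/s².
τ = Iα = (0.09205)(19.37) = 1.783 N·m.

τ ≈ 1.78 N·m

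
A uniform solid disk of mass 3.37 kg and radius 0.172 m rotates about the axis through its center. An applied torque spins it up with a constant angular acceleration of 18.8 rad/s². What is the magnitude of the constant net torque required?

I = ½MR² = (1/2)(3.37)(0.172)² = 0.04985 kg·m².
τ = Iα = (0.04985)(18.80) = 0.9372 N·m.

τ ≈ 0.937 N·m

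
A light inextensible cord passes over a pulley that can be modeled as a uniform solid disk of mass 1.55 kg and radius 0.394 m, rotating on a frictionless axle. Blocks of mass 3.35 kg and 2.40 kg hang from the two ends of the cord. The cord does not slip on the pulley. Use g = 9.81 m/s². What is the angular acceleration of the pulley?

α ≈ 3.63 rad/s²

I = ½MR² = (1/2)(1.55)(0.394)² = 0.1203 kg·m².
Heavier block: m₁g − T₁ = m₁a. Lighter block: T₂ − m₂g = m₂a.
Pulley: (T₁ − T₂)R = Iα = I(a/R), so T₁ − T₂ = (I/R²)a = (1/2)M_p a = 0.7750·a.
Adding the three: (m₁ − m₂)g = (m₁ + m₂ + 0.7750)a, so a = (3.35 − 2.40)(9.81)/(3.35 + 2.40 + 0.7750) = 1.428 m/s².
α = a/R = 1.428/0.394 = 3.625 rad/s².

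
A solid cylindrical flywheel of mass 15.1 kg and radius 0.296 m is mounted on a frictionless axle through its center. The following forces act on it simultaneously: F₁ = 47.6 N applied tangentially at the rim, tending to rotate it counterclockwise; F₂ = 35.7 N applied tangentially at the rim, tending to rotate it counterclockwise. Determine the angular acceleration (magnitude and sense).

α ≈ 37.3 rad/s², counterclockwise

I = ½MR² = (1/2)(15.1)(0.296)² = 0.6615 kg·m².
Taking counterclockwise as positive: τ₁ = +(47.6)(0.296) = +14.09 N·m; τ₂ = +(35.7)(0.296) = +10.57 N·m.
Net torque τ = 24.66 N·m.
α = τ/I = 24.66/0.6615 = 37.27 rad/s².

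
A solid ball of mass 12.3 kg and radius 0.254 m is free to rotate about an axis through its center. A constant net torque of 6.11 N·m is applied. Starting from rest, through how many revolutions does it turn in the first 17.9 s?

≈ 491 revolutions

I = (2/5)MR² = (2/5)(12.3)(0.254)² = 0.3174 kg·m².
α = τ/I = 6.11/0.3174 = 19.25 rad/s².
θ = ½αt² = ½(19.25)(17.9)² = 3084 rad.
Revolutions = θ/(2π) = 490.8.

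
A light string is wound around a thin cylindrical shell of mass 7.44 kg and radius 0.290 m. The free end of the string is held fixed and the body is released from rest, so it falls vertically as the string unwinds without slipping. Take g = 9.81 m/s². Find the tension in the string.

Translation: Mg − T = Ma. Rotation about the center: TR = Iα with I = MR².
With a = αR: T = (I/R²)a = M a, so Mg = (1 + 1.000)Ma.
a = g/(1 + 1.000) = 9.81/2.000 = 4.905 m/s².
T = 1.000·M·a = (1.000)(7.44)(4.905) = 36.49 N.

T ≈ 36.5 N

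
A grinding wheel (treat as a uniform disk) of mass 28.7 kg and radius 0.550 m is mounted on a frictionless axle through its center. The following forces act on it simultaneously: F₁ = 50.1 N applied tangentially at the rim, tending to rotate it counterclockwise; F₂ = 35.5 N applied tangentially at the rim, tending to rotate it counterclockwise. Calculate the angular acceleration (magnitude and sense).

I = ½MR² = (1/2)(28.7)(0.550)² = 4.341 kg·m².
Taking counterclockwise as positive: τ₁ = +(50.1)(0.550) = +27.56 N·m; τ₂ = +(35.5)(0.550) = +19.53 N·m.
Net torque τ = 47.08 N·m.
α = τ/I = 47.08/4.341 = 10.85 rad/s².

α ≈ 10.8 rad/s², counterclockwise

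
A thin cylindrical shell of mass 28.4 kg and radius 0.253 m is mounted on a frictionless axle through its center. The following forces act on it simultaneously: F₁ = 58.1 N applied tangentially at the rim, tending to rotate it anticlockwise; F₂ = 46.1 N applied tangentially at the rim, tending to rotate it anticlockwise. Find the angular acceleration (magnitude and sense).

I = MR² = (28.4)(0.253)² = 1.818 kg·m².
Taking anticlockwise as positive: τ₁ = +(58.1)(0.253) = +14.70 N·m; τ₂ = +(46.1)(0.253) = +11.66 N·m.
Net torque τ = 26.36 N·m.
α = τ/I = 26.36/1.818 = 14.50 rad/s².

α ≈ 14.5 rad/s², anticlockwise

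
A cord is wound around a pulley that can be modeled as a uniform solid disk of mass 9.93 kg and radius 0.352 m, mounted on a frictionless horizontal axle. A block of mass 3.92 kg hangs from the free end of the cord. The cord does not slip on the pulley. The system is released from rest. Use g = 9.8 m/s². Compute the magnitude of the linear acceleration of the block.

I = ½MR² = (1/2)(9.93)(0.352)² = 0.6152 kg·m².
Block: mg − T = ma. Pulley: TR = Iα. No-slip: a = αR, so T = (I/R²)a = 4.965·a.
Then mg = (m + 4.965)a, so a = (3.92)(9.8)/(3.92 + 4.965) = 4.324 m/s².

a ≈ 4.32 m/s²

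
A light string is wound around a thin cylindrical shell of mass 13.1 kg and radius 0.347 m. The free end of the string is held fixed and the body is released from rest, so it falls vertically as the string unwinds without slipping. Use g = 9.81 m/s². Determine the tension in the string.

Translation: Mg − T = Ma. Rotation about the center: TR = Iα with I = MR².
With a = αR: T = (I/R²)a = M a, so Mg = (1 + 1.000)Ma.
a = g/(1 + 1.000) = 9.81/2.000 = 4.905 m/s².
T = 1.000·M·a = (1.000)(13.1)(4.905) = 64.26 N.

T ≈ 64.3 N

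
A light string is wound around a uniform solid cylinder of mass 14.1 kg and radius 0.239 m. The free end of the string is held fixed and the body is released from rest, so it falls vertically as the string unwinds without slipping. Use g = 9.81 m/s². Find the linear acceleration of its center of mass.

a ≈ 6.54 m/s²

Translation: Mg − T = Ma. Rotation about the center: TR = Iα with I = ½MR².
With a = αR: T = (I/R²)a = (1/2)M a, so Mg = (1 + 0.5000)Ma.
a = g/(1 + 0.5000) = 9.81/1.500 = 6.540 m/s².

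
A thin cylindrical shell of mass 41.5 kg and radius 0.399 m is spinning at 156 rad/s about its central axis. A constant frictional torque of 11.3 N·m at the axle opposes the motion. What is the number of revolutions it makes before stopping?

≈ 1130 revolutions

I = MR² = (41.5)(0.399)² = 6.607 kg·m².
The net torque has magnitude 11.3 N·m, opposing ω.
|α| = τ/I = 11.30/6.607 = 1.710 rad/s² (deceleration).
ω² = ω₀² − 2|α|θ with ω = 0 ⇒ θ = ω₀²/(2|α|) = 7114 rad = 1132 rev.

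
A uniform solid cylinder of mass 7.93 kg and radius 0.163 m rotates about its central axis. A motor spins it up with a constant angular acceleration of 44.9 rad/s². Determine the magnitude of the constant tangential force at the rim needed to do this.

F ≈ 29.0 N

I = ½MR² = (1/2)(7.93)(0.163)² = 0.1053 kg·m².
The required torque is τ = Iα = (0.1053)(44.90) = 4.730 N·m.
A tangential force at the rim gives τ = FR, so F = τ/R = 4.730/0.163 = 29.02 N.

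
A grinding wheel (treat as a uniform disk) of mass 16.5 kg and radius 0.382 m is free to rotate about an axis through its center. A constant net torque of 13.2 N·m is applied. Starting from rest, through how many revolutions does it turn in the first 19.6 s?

I = ½MR² = (1/2)(16.5)(0.382)² = 1.204 kg·m².
α = τ/I = 13.2/1.204 = 10.96 rad/s².
θ = ½αt² = ½(10.96)(19.6)² = 2106 rad.
Revolutions = θ/(2π) = 335.2.

≈ 335 revolutions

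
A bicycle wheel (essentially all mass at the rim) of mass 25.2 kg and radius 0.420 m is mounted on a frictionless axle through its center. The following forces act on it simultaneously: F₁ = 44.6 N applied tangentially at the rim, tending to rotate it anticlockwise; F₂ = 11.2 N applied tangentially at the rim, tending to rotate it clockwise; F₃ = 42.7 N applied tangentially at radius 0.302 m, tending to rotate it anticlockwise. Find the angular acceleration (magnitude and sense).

α ≈ 6.06 rad/s², anticlockwise

I = MR² = (25.2)(0.420)² = 4.445 kg·m².
Taking anticlockwise as positive: τ₁ = +(44.6)(0.420) = +18.73 N·m; τ₂ = −(11.2)(0.420) = −4.704 N·m; τ₃ = +(42.7)(0.302) = +12.90 N·m.
Net torque τ = 26.92 N·m.
α = τ/I = 26.92/4.445 = 6.057 rad/s².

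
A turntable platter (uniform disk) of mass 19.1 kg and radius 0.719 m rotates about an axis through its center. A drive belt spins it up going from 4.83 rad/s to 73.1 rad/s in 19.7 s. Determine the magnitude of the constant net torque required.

τ ≈ 17.1 N·m

I = ½MR² = (1/2)(19.1)(0.719)² = 4.937 kg·m².
α = Δω/Δt = (73.1 − 4.83)/19.7 = 3.465 rad/s².
τ = Iα = (4.937)(3.465) = 17.11 N·m.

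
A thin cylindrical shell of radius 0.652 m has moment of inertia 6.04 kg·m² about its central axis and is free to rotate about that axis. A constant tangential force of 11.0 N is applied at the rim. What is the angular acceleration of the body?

τ = F R = (11.0)(0.652) = 7.172 N·m.
Newton's second law for rotation, τ = Iα, gives α = τ/I = 7.172/6.040 = 1.187 rad/s².

α ≈ 1.19 rad/s²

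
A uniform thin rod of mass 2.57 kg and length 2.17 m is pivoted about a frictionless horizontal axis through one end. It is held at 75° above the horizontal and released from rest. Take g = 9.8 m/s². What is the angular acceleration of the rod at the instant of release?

About the pivot, I = (1/3)ML² = (1/3)(2.57)(2.17)² = 4.034 kg·m².
The weight acts at the center, a distance L/2 = 1.085 m from the pivot; τ = Mg(L/2) cos 75° = 7.073 N·m.
α = τ/I = 7.073/4.034 = 1.753 rad/s².
(Equivalently α = (3g/(2L)) cos 75° = 1.753 rad/s².)

α ≈ 1.75 rad/s²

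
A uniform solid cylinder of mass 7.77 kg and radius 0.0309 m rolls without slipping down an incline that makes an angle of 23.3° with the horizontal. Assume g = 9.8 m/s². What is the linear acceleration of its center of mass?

Translation along the incline: Mg sinθ − f = Ma.
Rotation about the center: fR = Iα with I = ½MR². No-slip gives a = αR, so f = (I/R²)a = (1/2)M a.
Substituting: Mg sinθ = (1 + 0.5000)Ma, so a = g sinθ/(1 + 0.5000) = (9.8) sin 23.3° / 1.500 = 2.584 m/s².

a ≈ 2.58 m/s²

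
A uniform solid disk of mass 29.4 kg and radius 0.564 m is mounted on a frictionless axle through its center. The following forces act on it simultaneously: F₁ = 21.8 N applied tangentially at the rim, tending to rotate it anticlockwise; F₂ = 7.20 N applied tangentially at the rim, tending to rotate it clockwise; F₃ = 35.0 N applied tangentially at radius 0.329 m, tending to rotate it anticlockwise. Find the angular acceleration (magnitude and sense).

α ≈ 4.22 rad/s², anticlockwise

I = ½MR² = (1/2)(29.4)(0.564)² = 4.676 kg·m².
Taking anticlockwise as positive: τ₁ = +(21.8)(0.564) = +12.30 N·m; τ₂ = −(7.20)(0.564) = −4.061 N·m; τ₃ = +(35.0)(0.329) = +11.52 N·m.
Net torque τ = 19.75 N·m.
α = τ/I = 19.75/4.676 = 4.224 rad/s².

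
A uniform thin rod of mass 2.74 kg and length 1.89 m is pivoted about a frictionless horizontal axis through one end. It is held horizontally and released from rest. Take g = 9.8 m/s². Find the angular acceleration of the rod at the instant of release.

α ≈ 7.78 rad/s²

About the pivot, I = (1/3)ML² = (1/3)(2.74)(1.89)² = 3.263 kg·m².
The weight acts at the center, a distance L/2 = 0.9450 m from the pivot; τ = Mg(L/2) = 25.38 N·m.
α = τ/I = 25.38/3.263 = 7.778 rad/s².
(Equivalently α = (3g/(2L)) = 7.778 rad/s².)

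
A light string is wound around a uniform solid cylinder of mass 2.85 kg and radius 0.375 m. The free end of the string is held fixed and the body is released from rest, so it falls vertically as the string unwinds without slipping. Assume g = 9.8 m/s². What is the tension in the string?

T ≈ 9.31 N

Translation: Mg − T = Ma. Rotation about the center: TR = Iα with I = ½MR².
With a = αR: T = (I/R²)a = (1/2)M a, so Mg = (1 + 0.5000)Ma.
a = g/(1 + 0.5000) = 9.8/1.500 = 6.533 m/s².
T = 0.5000·M·a = (0.5000)(2.85)(6.533) = 9.310 N.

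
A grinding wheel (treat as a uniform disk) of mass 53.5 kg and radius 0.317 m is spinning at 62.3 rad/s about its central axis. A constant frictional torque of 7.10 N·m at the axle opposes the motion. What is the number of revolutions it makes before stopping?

I = ½MR² = (1/2)(53.5)(0.317)² = 2.688 kg·m².
The net torque has magnitude 7.10 N·m, opposing ω.
|α| = τ/I = 7.100/2.688 = 2.641 rad/s² (deceleration).
ω² = ω₀² − 2|α|θ with ω = 0 ⇒ θ = ω₀²/(2|α|) = 734.7 rad = 116.9 rev.

≈ 117 revolutions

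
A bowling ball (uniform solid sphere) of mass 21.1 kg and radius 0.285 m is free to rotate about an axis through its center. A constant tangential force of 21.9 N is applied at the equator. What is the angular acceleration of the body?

α ≈ 9.10 rad/s²

I = (2/5)MR² = (2/5)(21.1)(0.285)² = 0.6855 kg·m².
τ = F R = (21.9)(0.285) = 6.241 N·m.
Newton's second law for rotation, τ = Iα, gives α = τ/I = 6.241/0.6855 = 9.105 rad/s².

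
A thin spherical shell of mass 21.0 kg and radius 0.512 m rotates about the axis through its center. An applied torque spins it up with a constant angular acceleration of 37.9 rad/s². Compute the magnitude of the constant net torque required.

I = (2/3)MR² = (2/3)(21.0)(0.512)² = 3.670 kg·m².
τ = Iα = (3.670)(37.90) = 139.1 N·m.

τ ≈ 139 N·m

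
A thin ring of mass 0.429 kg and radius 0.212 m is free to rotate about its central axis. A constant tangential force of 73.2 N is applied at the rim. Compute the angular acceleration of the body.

I = MR² = (0.429)(0.212)² = 0.01928 kg·m².
τ = F R = (73.2)(0.212) = 15.52 N·m.
Newton's second law for rotation, τ = Iα, gives α = τ/I = 15.52/0.01928 = 804.9 rad/s².

α ≈ 805 rad/s²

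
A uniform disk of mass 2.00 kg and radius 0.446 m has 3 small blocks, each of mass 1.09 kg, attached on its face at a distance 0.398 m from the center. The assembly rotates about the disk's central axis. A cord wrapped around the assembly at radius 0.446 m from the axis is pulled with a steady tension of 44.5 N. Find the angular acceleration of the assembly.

I_disk = ½MR² = ½(2.00)(0.446)² = 0.1989 kg·m².
I_blocks = 3·m·r² = 3(1.09)(0.398)² = 0.5180 kg·m².
Total I = 0.7169 kg·m².
τ = F r = (44.5)(0.446) = 19.85 N·m.
α = τ/I = 19.85/0.7169 = 27.68 rad/s².

α ≈ 27.7 rad/s²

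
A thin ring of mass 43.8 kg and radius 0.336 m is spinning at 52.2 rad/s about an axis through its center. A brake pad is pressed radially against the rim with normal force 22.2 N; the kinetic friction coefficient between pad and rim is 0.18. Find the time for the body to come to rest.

I = MR² = (43.8)(0.336)² = 4.945 kg·m².
Friction force f = μN = (0.18)(22.2) = 3.996 N at the rim; torque magnitude τ = fR = 1.343 N·m, opposing ω.
|α| = τ/I = 1.343/4.945 = 0.2715 rad/s² (deceleration).
0 = ω₀ − |α|t ⇒ t = ω₀/|α| = 52.2/0.2715 = 192.2 s.

t ≈ 192 s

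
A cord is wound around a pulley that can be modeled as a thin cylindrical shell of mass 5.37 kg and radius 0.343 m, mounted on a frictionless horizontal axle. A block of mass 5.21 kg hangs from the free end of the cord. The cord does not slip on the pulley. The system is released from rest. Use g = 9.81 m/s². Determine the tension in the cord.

I = MR² = (5.37)(0.343)² = 0.6318 kg·m².
Block: mg − T = ma. Pulley: TR = Iα. No-slip: a = αR, so T = (I/R²)a = 5.370·a.
Then mg = (m + 5.370)a, so a = (5.21)(9.81)/(5.21 + 5.370) = 4.831 m/s².
T = 5.370·a = 25.94 N.

T ≈ 25.9 N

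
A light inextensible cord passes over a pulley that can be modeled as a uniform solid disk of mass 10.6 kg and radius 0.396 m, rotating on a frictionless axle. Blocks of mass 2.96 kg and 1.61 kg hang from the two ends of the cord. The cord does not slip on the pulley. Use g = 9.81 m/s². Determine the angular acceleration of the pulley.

I = ½MR² = (1/2)(10.6)(0.396)² = 0.8311 kg·m².
Heavier block: m₁g − T₁ = m₁a. Lighter block: T₂ − m₂g = m₂a.
Pulley: (T₁ − T₂)R = Iα = I(a/R), so T₁ − T₂ = (I/R²)a = (1/2)M_p a = 5.300·a.
Adding the three: (m₁ − m₂)g = (m₁ + m₂ + 5.300)a, so a = (2.96 − 1.61)(9.81)/(2.96 + 1.61 + 5.300) = 1.342 m/s².
α = a/R = 1.342/0.396 = 3.388 rad/s².

α ≈ 3.39 rad/s²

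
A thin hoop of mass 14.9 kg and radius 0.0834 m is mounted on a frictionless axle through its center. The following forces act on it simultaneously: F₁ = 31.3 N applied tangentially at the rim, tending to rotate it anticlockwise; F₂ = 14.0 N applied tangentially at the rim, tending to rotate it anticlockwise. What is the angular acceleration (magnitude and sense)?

α ≈ 36.5 rad/s², anticlockwise

I = MR² = (14.9)(0.0834)² = 0.1036 kg·m².
Taking anticlockwise as positive: τ₁ = +(31.3)(0.0834) = +2.610 N·m; τ₂ = +(14.0)(0.0834) = +1.168 N·m.
Net torque τ = 3.778 N·m.
α = τ/I = 3.778/0.1036 = 36.45 rad/s².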